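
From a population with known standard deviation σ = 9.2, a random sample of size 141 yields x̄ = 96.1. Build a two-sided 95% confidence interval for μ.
(94.58, 97.62)

z-interval (σ known):
z* = 1.960 for 95% confidence

Margin of error = z* · σ/√n = 1.960 · 9.2/√141 = 1.52

CI: (96.1 - 1.52, 96.1 + 1.52) = (94.58, 97.62)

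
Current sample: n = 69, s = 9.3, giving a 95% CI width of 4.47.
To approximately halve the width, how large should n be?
n ≈ 276

CI width ∝ 1/√n
To reduce width by factor 2, need √n to grow by 2 → need 2² = 4 times as many samples.

Current: n = 69, width = 4.47
New: n = 276, width ≈ 2.20

Width reduced by factor of 4.47/2.20 = 2.03.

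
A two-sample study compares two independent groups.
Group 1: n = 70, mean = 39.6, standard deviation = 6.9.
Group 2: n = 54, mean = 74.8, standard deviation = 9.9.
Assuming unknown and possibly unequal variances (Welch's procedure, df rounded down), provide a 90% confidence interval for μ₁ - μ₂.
(-37.83, -32.57)

Difference: x̄₁ - x̄₂ = -35.20
SE = √(s₁²/n₁ + s₂²/n₂) = √(6.9²/70 + 9.9²/54) = 1.5796
df = 90.41 → 90 (Welch–Satterthwaite, rounded down)
t* = 1.662

CI: -35.20 ± 1.662 · 1.5796 = -35.20 ± 2.63 = (-37.83, -32.57)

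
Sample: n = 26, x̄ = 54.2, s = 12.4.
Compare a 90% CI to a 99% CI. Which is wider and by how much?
99% CI is wider by 5.25

df = 25
90% CI: t* = 1.708, (50.05, 58.35), width = 2 · t* · s/√n = 8.31
99% CI: t* = 2.787, (47.42, 60.98), width = 2 · t* · s/√n = 13.56

The 99% CI is wider by 13.56 - 8.31 = 5.25.
Higher confidence requires a wider interval.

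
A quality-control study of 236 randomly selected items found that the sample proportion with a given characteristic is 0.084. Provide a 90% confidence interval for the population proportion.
(0.054, 0.114)

Proportion CI:
SE = √(p̂(1-p̂)/n) = √(0.084 · 0.916 / 236) = 0.01806

z* = 1.645
Margin = z* · SE = 1.645 · 0.01806 = 0.0297

CI: 0.084 ± 0.0297 = (0.054, 0.114)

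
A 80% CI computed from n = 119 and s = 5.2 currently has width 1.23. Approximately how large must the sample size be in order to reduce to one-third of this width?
n ≈ 1071

CI width ∝ 1/√n
To reduce width by factor 3, need √n to grow by 3 → need 3² = 9 times as many samples.

Current: n = 119, width = 1.23
New: n = 1071, width ≈ 0.41

Width reduced by factor of 1.23/0.41 = 3.00.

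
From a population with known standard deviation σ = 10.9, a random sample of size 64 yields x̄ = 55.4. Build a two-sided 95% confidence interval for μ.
(52.73, 58.07)

z-interval (σ known):
z* = 1.960 for 95% confidence

Margin of error = z* · σ/√n = 1.960 · 10.9/√64 = 2.67

CI: (55.4 - 2.67, 55.4 + 2.67) = (52.73, 58.07)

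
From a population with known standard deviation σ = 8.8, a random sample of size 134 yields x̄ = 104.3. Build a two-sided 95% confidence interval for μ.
(102.81, 105.79)

z-interval (σ known):
z* = 1.960 for 95% confidence

Margin of error = z* · σ/√n = 1.960 · 8.8/√134 = 1.49

CI: (104.3 - 1.49, 104.3 + 1.49) = (102.81, 105.79)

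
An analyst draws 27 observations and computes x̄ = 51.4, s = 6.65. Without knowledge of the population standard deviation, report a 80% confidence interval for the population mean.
(49.72, 53.08)

t-interval (σ unknown):
df = n - 1 = 26
t* = 1.315 for 80% confidence

Margin of error = t* · s/√n = 1.315 · 6.65/√27 = 1.68

CI: (49.72, 53.08)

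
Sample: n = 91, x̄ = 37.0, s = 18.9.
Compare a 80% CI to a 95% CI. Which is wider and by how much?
95% CI is wider by 2.75

df = 90
80% CI: t* = 1.291, (34.44, 39.56), width = 2 · t* · s/√n = 5.12
95% CI: t* = 1.987, (33.06, 40.94), width = 2 · t* · s/√n = 7.87

The 95% CI is wider by 7.87 - 5.12 = 2.75.
Higher confidence requires a wider interval.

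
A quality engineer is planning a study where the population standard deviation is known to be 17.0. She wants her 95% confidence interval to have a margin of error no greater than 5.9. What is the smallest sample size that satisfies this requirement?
n ≥ 32

For margin E ≤ 5.9:
n ≥ (z* · σ / E)²
n ≥ (1.960 · 17.0 / 5.9)²
n ≥ 31.89

Minimum n = 32 (rounding up)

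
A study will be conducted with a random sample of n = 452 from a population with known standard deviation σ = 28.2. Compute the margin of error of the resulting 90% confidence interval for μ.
Margin of error = 2.18

Margin of error = z* · σ/√n
= 1.645 · 28.2/√452
= 1.645 · 28.2/21.2603
= 2.18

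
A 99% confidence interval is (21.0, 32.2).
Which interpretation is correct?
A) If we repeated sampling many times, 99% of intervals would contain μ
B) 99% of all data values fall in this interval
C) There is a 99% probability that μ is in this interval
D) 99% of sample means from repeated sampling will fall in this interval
A

A) Correct — this is the frequentist long-run coverage interpretation.
B) Wrong — a CI is about the parameter μ, not individual data values.
C) Wrong — μ is fixed; the randomness lives in the interval, not in μ.
D) Wrong — coverage applies to intervals containing μ, not to future x̄ values.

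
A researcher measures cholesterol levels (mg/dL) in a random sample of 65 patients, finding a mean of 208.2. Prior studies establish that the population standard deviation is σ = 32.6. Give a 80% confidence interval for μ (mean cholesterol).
(203.02, 213.38)

z-interval (σ known):
z* = 1.282 for 80% confidence

Margin of error = z* · σ/√n = 1.282 · 32.6/√65 = 5.18

CI: (208.2 - 5.18, 208.2 + 5.18) = (203.02, 213.38)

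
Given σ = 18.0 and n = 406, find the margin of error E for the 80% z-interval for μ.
Margin of error = 1.15

Margin of error = z* · σ/√n
= 1.282 · 18.0/√406
= 1.282 · 18.0/20.1494
= 1.15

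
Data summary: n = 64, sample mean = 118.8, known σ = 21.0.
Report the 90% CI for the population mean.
(114.48, 123.12)

z-interval (σ known):
z* = 1.645 for 90% confidence

Margin of error = z* · σ/√n = 1.645 · 21.0/√64 = 4.32

CI: (118.8 - 4.32, 118.8 + 4.32) = (114.48, 123.12)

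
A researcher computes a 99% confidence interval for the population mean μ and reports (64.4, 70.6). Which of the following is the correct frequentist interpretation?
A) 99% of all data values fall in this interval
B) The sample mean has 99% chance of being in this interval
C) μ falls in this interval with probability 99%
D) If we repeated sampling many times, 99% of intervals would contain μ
D

A) Wrong — a CI is about the parameter μ, not individual data values.
B) Wrong — x̄ is observed and sits in the interval by construction.
C) Wrong — μ is fixed; the randomness lives in the interval, not in μ.
D) Correct — this is the frequentist long-run coverage interpretation.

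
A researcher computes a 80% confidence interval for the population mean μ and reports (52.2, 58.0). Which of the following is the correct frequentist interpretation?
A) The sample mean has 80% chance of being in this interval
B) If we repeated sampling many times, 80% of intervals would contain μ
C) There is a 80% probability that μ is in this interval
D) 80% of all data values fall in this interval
B

A) Wrong — x̄ is observed and sits in the interval by construction.
B) Correct — this is the frequentist long-run coverage interpretation.
C) Wrong — μ is fixed; the randomness lives in the interval, not in μ.
D) Wrong — a CI is about the parameter μ, not individual data values.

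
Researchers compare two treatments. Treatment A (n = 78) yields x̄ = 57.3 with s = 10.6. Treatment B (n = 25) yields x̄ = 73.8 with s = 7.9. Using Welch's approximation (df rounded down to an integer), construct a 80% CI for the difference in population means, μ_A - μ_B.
(-19.07, -13.93)

Difference: x̄₁ - x̄₂ = -16.50
SE = √(s₁²/n₁ + s₂²/n₂) = √(10.6²/78 + 7.9²/25) = 1.9842
df = 54.08 → 54 (Welch–Satterthwaite, rounded down)
t* = 1.297

CI: -16.50 ± 1.297 · 1.9842 = -16.50 ± 2.57 = (-19.07, -13.93)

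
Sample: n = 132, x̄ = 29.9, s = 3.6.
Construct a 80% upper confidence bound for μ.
μ ≤ 30.16

Upper bound (one-sided):
t* = 0.844 (one-sided for 80%)
Upper bound = x̄ + t* · s/√n = 29.9 + 0.844 · 3.6/√132 = 30.16

We are 80% confident that μ ≤ 30.16.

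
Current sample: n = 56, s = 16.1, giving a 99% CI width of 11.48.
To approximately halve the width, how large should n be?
n ≈ 224

CI width ∝ 1/√n
To reduce width by factor 2, need √n to grow by 2 → need 2² = 4 times as many samples.

Current: n = 56, width = 11.48
New: n = 224, width ≈ 5.59

Width reduced by factor of 11.48/5.59 = 2.05.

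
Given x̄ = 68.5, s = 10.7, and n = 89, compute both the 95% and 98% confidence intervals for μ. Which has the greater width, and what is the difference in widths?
98% CI is wider by 0.86

df = 88
95% CI: t* = 1.987, (66.25, 70.75), width = 2 · t* · s/√n = 4.51
98% CI: t* = 2.369, (65.81, 71.19), width = 2 · t* · s/√n = 5.37

The 98% CI is wider by 5.37 - 4.51 = 0.86.
Higher confidence requires a wider interval.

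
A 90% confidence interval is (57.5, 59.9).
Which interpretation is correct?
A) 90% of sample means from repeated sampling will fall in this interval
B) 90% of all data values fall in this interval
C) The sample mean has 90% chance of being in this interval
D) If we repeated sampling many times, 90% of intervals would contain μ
D

A) Wrong — coverage applies to intervals containing μ, not to future x̄ values.
B) Wrong — a CI is about the parameter μ, not individual data values.
C) Wrong — x̄ is observed and sits in the interval by construction.
D) Correct — this is the frequentist long-run coverage interpretation.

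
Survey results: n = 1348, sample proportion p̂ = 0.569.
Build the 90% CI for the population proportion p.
(0.547, 0.591)

Proportion CI:
SE = √(p̂(1-p̂)/n) = √(0.569 · 0.431 / 1348) = 0.01349

z* = 1.645
Margin = z* · SE = 1.645 · 0.01349 = 0.0222

CI: 0.569 ± 0.0222 = (0.547, 0.591)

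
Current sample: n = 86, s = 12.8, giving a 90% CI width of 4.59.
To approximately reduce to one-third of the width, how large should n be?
n ≈ 774

CI width ∝ 1/√n
To reduce width by factor 3, need √n to grow by 3 → need 3² = 9 times as many samples.

Current: n = 86, width = 4.59
New: n = 774, width ≈ 1.52

Width reduced by factor of 4.59/1.52 = 3.02.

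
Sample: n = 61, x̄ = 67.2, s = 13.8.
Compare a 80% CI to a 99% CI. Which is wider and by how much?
99% CI is wider by 4.82

df = 60
80% CI: t* = 1.296, (64.91, 69.49), width = 2 · t* · s/√n = 4.58
99% CI: t* = 2.660, (62.50, 71.90), width = 2 · t* · s/√n = 9.40

The 99% CI is wider by 9.40 - 4.58 = 4.82.
Higher confidence requires a wider interval.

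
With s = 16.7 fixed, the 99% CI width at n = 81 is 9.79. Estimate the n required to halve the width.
n ≈ 324

CI width ∝ 1/√n
To reduce width by factor 2, need √n to grow by 2 → need 2² = 4 times as many samples.

Current: n = 81, width = 9.79
New: n = 324, width ≈ 4.81

Width reduced by factor of 9.79/4.81 = 2.04.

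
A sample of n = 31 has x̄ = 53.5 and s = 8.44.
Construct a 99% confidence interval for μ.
(49.33, 57.67)

t-interval (σ unknown):
df = n - 1 = 30
t* = 2.750 for 99% confidence

Margin of error = t* · s/√n = 2.750 · 8.44/√31 = 4.17

CI: (49.33, 57.67)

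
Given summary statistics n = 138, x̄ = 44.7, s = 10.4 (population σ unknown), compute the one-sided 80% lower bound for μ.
μ ≥ 43.95

Lower bound (one-sided):
t* = 0.844 (one-sided for 80%)
Lower bound = x̄ - t* · s/√n = 44.7 - 0.844 · 10.4/√138 = 43.95

We are 80% confident that μ ≥ 43.95.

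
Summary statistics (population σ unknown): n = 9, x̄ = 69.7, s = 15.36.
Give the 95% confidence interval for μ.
(57.89, 81.51)

t-interval (σ unknown):
df = n - 1 = 8
t* = 2.306 for 95% confidence

Margin of error = t* · s/√n = 2.306 · 15.36/√9 = 11.81

CI: (57.89, 81.51)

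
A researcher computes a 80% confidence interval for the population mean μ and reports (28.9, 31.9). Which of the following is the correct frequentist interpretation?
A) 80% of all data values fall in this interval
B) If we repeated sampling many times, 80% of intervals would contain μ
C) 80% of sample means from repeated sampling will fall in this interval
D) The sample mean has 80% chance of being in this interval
B

A) Wrong — a CI is about the parameter μ, not individual data values.
B) Correct — this is the frequentist long-run coverage interpretation.
C) Wrong — coverage applies to intervals containing μ, not to future x̄ values.
D) Wrong — x̄ is observed and sits in the interval by construction.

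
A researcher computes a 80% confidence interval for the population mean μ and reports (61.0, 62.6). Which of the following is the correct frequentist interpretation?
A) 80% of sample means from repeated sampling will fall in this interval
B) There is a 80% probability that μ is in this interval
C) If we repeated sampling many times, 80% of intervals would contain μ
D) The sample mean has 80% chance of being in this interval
C

A) Wrong — coverage applies to intervals containing μ, not to future x̄ values.
B) Wrong — μ is fixed; the randomness lives in the interval, not in μ.
C) Correct — this is the frequentist long-run coverage interpretation.
D) Wrong — x̄ is observed and sits in the interval by construction.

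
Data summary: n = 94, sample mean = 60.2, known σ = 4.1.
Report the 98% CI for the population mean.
(59.22, 61.18)

z-interval (σ known):
z* = 2.326 for 98% confidence

Margin of error = z* · σ/√n = 2.326 · 4.1/√94 = 0.98

CI: (60.2 - 0.98, 60.2 + 0.98) = (59.22, 61.18)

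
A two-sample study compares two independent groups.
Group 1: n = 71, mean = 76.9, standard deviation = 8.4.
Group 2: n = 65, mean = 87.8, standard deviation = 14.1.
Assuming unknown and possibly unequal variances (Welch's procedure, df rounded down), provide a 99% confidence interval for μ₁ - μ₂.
(-16.18, -5.62)

Difference: x̄₁ - x̄₂ = -10.90
SE = √(s₁²/n₁ + s₂²/n₂) = √(8.4²/71 + 14.1²/65) = 2.0131
df = 102.46 → 102 (Welch–Satterthwaite, rounded down)
t* = 2.625

CI: -10.90 ± 2.625 · 2.0131 = -10.90 ± 5.28 = (-16.18, -5.62)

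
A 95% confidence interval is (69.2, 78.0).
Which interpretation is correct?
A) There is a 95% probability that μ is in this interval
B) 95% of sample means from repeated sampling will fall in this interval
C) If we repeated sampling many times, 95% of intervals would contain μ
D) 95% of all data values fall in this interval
C

A) Wrong — μ is fixed; the randomness lives in the interval, not in μ.
B) Wrong — coverage applies to intervals containing μ, not to future x̄ values.
C) Correct — this is the frequentist long-run coverage interpretation.
D) Wrong — a CI is about the parameter μ, not individual data values.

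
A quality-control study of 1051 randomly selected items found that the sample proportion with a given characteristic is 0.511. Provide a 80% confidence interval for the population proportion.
(0.491, 0.531)

Proportion CI:
SE = √(p̂(1-p̂)/n) = √(0.511 · 0.489 / 1051) = 0.01542

z* = 1.282
Margin = z* · SE = 1.282 · 0.01542 = 0.0198

CI: 0.511 ± 0.0198 = (0.491, 0.531)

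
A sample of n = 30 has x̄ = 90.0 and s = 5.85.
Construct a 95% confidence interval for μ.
(87.82, 92.18)

t-interval (σ unknown):
df = n - 1 = 29
t* = 2.045 for 95% confidence

Margin of error = t* · s/√n = 2.045 · 5.85/√30 = 2.18

CI: (87.82, 92.18)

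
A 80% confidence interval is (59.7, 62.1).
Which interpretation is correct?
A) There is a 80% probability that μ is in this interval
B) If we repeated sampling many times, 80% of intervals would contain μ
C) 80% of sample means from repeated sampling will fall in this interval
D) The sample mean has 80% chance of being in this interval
B

A) Wrong — μ is fixed; the randomness lives in the interval, not in μ.
B) Correct — this is the frequentist long-run coverage interpretation.
C) Wrong — coverage applies to intervals containing μ, not to future x̄ values.
D) Wrong — x̄ is observed and sits in the interval by construction.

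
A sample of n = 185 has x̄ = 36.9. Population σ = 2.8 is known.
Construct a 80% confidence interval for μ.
(36.64, 37.16)

z-interval (σ known):
z* = 1.282 for 80% confidence

Margin of error = z* · σ/√n = 1.282 · 2.8/√185 = 0.26

CI: (36.9 - 0.26, 36.9 + 0.26) = (36.64, 37.16)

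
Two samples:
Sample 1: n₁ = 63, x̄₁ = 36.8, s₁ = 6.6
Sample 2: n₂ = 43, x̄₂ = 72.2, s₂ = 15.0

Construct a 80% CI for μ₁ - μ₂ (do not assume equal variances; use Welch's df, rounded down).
(-38.56, -32.24)

Difference: x̄₁ - x̄₂ = -35.40
SE = √(s₁²/n₁ + s₂²/n₂) = √(6.6²/63 + 15.0²/43) = 2.4339
df = 53.20 → 53 (Welch–Satterthwaite, rounded down)
t* = 1.298

CI: -35.40 ± 1.298 · 2.4339 = -35.40 ± 3.16 = (-38.56, -32.24)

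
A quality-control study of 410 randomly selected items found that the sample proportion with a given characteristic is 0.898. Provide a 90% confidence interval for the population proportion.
(0.873, 0.923)

Proportion CI:
SE = √(p̂(1-p̂)/n) = √(0.898 · 0.102 / 410) = 0.01495

z* = 1.645
Margin = z* · SE = 1.645 · 0.01495 = 0.0246

CI: 0.898 ± 0.0246 = (0.873, 0.923)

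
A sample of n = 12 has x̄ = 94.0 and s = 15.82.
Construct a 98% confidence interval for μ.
(81.59, 106.41)

t-interval (σ unknown):
df = n - 1 = 11
t* = 2.718 for 98% confidence

Margin of error = t* · s/√n = 2.718 · 15.82/√12 = 12.41

CI: (81.59, 106.41)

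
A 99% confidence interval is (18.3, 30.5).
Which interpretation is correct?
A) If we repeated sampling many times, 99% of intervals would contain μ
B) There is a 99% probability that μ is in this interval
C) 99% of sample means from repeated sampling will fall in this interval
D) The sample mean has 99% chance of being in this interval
A

A) Correct — this is the frequentist long-run coverage interpretation.
B) Wrong — μ is fixed; the randomness lives in the interval, not in μ.
C) Wrong — coverage applies to intervals containing μ, not to future x̄ values.
D) Wrong — x̄ is observed and sits in the interval by construction.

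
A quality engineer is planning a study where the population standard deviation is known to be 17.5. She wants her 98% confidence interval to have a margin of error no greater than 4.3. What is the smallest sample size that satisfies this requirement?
n ≥ 90

For margin E ≤ 4.3:
n ≥ (z* · σ / E)²
n ≥ (2.326 · 17.5 / 4.3)²
n ≥ 89.61

Minimum n = 90 (rounding up)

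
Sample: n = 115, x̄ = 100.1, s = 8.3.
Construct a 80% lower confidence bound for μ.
μ ≥ 99.45

Lower bound (one-sided):
t* = 0.845 (one-sided for 80%)
Lower bound = x̄ - t* · s/√n = 100.1 - 0.845 · 8.3/√115 = 99.45

We are 80% confident that μ ≥ 99.45.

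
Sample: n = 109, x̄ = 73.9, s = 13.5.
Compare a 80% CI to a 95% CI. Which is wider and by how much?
95% CI is wider by 1.80

df = 108
80% CI: t* = 1.289, (72.23, 75.57), width = 2 · t* · s/√n = 3.33
95% CI: t* = 1.982, (71.34, 76.46), width = 2 · t* · s/√n = 5.13

The 95% CI is wider by 5.13 - 3.33 = 1.80.
Higher confidence requires a wider interval.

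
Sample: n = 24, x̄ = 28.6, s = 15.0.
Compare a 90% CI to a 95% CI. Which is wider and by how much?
95% CI is wider by 2.17

df = 23
90% CI: t* = 1.714, (23.35, 33.85), width = 2 · t* · s/√n = 10.50
95% CI: t* = 2.069, (22.27, 34.93), width = 2 · t* · s/√n = 12.67

The 95% CI is wider by 12.67 - 10.50 = 2.17.
Higher confidence requires a wider interval.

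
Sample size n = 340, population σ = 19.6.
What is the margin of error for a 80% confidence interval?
Margin of error = 1.36

Margin of error = z* · σ/√n
= 1.282 · 19.6/√340
= 1.282 · 19.6/18.4391
= 1.36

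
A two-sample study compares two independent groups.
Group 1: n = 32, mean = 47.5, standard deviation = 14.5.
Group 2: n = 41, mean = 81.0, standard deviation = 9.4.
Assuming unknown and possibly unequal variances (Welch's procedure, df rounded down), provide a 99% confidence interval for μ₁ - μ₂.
(-41.41, -25.59)

Difference: x̄₁ - x̄₂ = -33.50
SE = √(s₁²/n₁ + s₂²/n₂) = √(14.5²/32 + 9.4²/41) = 2.9539
df = 50.46 → 50 (Welch–Satterthwaite, rounded down)
t* = 2.678

CI: -33.50 ± 2.678 · 2.9539 = -33.50 ± 7.91 = (-41.41, -25.59)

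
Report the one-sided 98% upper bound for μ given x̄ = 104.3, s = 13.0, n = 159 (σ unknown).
μ ≤ 106.44

Upper bound (one-sided):
t* = 2.071 (one-sided for 98%)
Upper bound = x̄ + t* · s/√n = 104.3 + 2.071 · 13.0/√159 = 106.44

We are 98% confident that μ ≤ 106.44.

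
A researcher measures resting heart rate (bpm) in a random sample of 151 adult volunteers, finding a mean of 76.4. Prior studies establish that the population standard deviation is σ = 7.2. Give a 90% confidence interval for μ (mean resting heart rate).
(75.44, 77.36)

z-interval (σ known):
z* = 1.645 for 90% confidence

Margin of error = z* · σ/√n = 1.645 · 7.2/√151 = 0.96

CI: (76.4 - 0.96, 76.4 + 0.96) = (75.44, 77.36)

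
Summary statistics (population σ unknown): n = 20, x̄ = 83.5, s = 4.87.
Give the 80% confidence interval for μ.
(82.05, 84.95)

t-interval (σ unknown):
df = n - 1 = 19
t* = 1.328 for 80% confidence

Margin of error = t* · s/√n = 1.328 · 4.87/√20 = 1.45

CI: (82.05, 84.95)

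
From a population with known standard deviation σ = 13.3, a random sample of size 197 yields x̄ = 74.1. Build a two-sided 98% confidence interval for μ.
(71.90, 76.30)

z-interval (σ known):
z* = 2.326 for 98% confidence

Margin of error = z* · σ/√n = 2.326 · 13.3/√197 = 2.20

CI: (74.1 - 2.20, 74.1 + 2.20) = (71.90, 76.30)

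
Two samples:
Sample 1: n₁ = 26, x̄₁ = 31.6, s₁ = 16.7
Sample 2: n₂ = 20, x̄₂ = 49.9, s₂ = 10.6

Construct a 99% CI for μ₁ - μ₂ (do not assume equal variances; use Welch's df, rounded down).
(-29.21, -7.39)

Difference: x̄₁ - x̄₂ = -18.30
SE = √(s₁²/n₁ + s₂²/n₂) = √(16.7²/26 + 10.6²/20) = 4.0428
df = 42.65 → 42 (Welch–Satterthwaite, rounded down)
t* = 2.698

CI: -18.30 ± 2.698 · 4.0428 = -18.30 ± 10.91 = (-29.21, -7.39)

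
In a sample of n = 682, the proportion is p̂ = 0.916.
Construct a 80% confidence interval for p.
(0.902, 0.930)

Proportion CI:
SE = √(p̂(1-p̂)/n) = √(0.916 · 0.084 / 682) = 0.01062

z* = 1.282
Margin = z* · SE = 1.282 · 0.01062 = 0.0136

CI: 0.916 ± 0.0136 = (0.902, 0.930)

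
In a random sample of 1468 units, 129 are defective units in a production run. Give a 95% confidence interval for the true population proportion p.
(0.073, 0.102)

Proportion CI:
p̂ = 129/1468 = 0.08787
SE = √(p̂(1-p̂)/n) = √(0.08787 · 0.91213 / 1468) = 0.00739

z* = 1.960
Margin = z* · SE = 1.960 · 0.00739 = 0.0145

CI: 0.08787 ± 0.0145 = (0.073, 0.102)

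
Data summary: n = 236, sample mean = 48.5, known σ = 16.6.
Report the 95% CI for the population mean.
(46.38, 50.62)

z-interval (σ known):
z* = 1.960 for 95% confidence

Margin of error = z* · σ/√n = 1.960 · 16.6/√236 = 2.12

CI: (48.5 - 2.12, 48.5 + 2.12) = (46.38, 50.62)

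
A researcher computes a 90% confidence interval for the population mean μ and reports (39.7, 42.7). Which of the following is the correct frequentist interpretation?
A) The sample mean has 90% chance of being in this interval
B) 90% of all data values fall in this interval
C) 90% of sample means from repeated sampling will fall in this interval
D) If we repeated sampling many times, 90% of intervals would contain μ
D

A) Wrong — x̄ is observed and sits in the interval by construction.
B) Wrong — a CI is about the parameter μ, not individual data values.
C) Wrong — coverage applies to intervals containing μ, not to future x̄ values.
D) Correct — this is the frequentist long-run coverage interpretation.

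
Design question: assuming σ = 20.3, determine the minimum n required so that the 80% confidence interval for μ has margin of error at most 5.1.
n ≥ 27

For margin E ≤ 5.1:
n ≥ (z* · σ / E)²
n ≥ (1.282 · 20.3 / 5.1)²
n ≥ 26.04

Minimum n = 27 (rounding up)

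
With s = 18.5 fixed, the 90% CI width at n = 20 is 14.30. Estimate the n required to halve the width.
n ≈ 80

CI width ∝ 1/√n
To reduce width by factor 2, need √n to grow by 2 → need 2² = 4 times as many samples.

Current: n = 20, width = 14.30
New: n = 80, width ≈ 6.88

Width reduced by factor of 14.30/6.88 = 2.08.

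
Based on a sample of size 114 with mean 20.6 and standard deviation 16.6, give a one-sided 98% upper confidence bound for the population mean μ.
μ ≤ 23.83

Upper bound (one-sided):
t* = 2.078 (one-sided for 98%)
Upper bound = x̄ + t* · s/√n = 20.6 + 2.078 · 16.6/√114 = 23.83

We are 98% confident that μ ≤ 23.83.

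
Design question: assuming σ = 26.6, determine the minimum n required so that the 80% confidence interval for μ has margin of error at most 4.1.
n ≥ 70

For margin E ≤ 4.1:
n ≥ (z* · σ / E)²
n ≥ (1.282 · 26.6 / 4.1)²
n ≥ 69.18

Minimum n = 70 (rounding up)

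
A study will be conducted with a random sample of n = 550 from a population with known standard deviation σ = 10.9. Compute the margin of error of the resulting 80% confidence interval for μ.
Margin of error = 0.60

Margin of error = z* · σ/√n
= 1.282 · 10.9/√550
= 1.282 · 10.9/23.4521
= 0.60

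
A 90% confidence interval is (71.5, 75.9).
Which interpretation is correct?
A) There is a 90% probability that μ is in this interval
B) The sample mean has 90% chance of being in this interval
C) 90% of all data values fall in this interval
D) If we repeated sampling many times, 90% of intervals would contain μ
D

A) Wrong — μ is fixed; the randomness lives in the interval, not in μ.
B) Wrong — x̄ is observed and sits in the interval by construction.
C) Wrong — a CI is about the parameter μ, not individual data values.
D) Correct — this is the frequentist long-run coverage interpretation.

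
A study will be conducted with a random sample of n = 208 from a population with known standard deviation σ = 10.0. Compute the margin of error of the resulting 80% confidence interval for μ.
Margin of error = 0.89

Margin of error = z* · σ/√n
= 1.282 · 10.0/√208
= 1.282 · 10.0/14.4222
= 0.89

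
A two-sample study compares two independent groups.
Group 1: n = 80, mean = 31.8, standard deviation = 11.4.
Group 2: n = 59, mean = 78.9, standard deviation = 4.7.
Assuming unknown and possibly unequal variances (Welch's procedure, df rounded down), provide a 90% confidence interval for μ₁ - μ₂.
(-49.45, -44.75)

Difference: x̄₁ - x̄₂ = -47.10
SE = √(s₁²/n₁ + s₂²/n₂) = √(11.4²/80 + 4.7²/59) = 1.4138
df = 111.54 → 111 (Welch–Satterthwaite, rounded down)
t* = 1.659

CI: -47.10 ± 1.659 · 1.4138 = -47.10 ± 2.35 = (-49.45, -44.75)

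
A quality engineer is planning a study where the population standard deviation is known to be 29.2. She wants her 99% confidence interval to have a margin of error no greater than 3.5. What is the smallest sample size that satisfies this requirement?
n ≥ 462

For margin E ≤ 3.5:
n ≥ (z* · σ / E)²
n ≥ (2.576 · 29.2 / 3.5)²
n ≥ 461.87

Minimum n = 462 (rounding up)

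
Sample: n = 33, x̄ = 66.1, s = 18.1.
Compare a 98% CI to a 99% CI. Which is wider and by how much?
99% CI is wider by 1.82

df = 32
98% CI: t* = 2.449, (58.38, 73.82), width = 2 · t* · s/√n = 15.43
99% CI: t* = 2.738, (57.47, 74.73), width = 2 · t* · s/√n = 17.25

The 99% CI is wider by 17.25 - 15.43 = 1.82.
Higher confidence requires a wider interval.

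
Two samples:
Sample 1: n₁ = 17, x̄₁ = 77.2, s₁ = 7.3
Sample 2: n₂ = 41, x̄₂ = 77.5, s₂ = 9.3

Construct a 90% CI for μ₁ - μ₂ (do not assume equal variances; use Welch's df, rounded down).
(-4.16, 3.56)

Difference: x̄₁ - x̄₂ = -0.30
SE = √(s₁²/n₁ + s₂²/n₂) = √(7.3²/17 + 9.3²/41) = 2.2900
df = 37.91 → 37 (Welch–Satterthwaite, rounded down)
t* = 1.687

CI: -0.30 ± 1.687 · 2.2900 = -0.30 ± 3.86 = (-4.16, 3.56)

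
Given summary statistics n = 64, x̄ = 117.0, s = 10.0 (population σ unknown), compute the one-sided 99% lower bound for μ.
μ ≥ 114.02

Lower bound (one-sided):
t* = 2.387 (one-sided for 99%)
Lower bound = x̄ - t* · s/√n = 117.0 - 2.387 · 10.0/√64 = 114.02

We are 99% confident that μ ≥ 114.02.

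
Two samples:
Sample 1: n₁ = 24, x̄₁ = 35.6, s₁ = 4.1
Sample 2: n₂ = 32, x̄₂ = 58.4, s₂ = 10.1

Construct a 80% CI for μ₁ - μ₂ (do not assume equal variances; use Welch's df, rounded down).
(-25.37, -20.23)

Difference: x̄₁ - x̄₂ = -22.80
SE = √(s₁²/n₁ + s₂²/n₂) = √(4.1²/24 + 10.1²/32) = 1.9719
df = 43.30 → 43 (Welch–Satterthwaite, rounded down)
t* = 1.302

CI: -22.80 ± 1.302 · 1.9719 = -22.80 ± 2.57 = (-25.37, -20.23)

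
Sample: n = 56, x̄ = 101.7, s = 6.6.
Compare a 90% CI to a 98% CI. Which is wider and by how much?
98% CI is wider by 1.28

df = 55
90% CI: t* = 1.673, (100.22, 103.18), width = 2 · t* · s/√n = 2.95
98% CI: t* = 2.396, (99.59, 103.81), width = 2 · t* · s/√n = 4.23

The 98% CI is wider by 4.23 - 2.95 = 1.28.
Higher confidence requires a wider interval.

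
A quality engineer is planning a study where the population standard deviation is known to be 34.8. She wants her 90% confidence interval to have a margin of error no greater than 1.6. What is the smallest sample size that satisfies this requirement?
n ≥ 1281

For margin E ≤ 1.6:
n ≥ (z* · σ / E)²
n ≥ (1.645 · 34.8 / 1.6)²
n ≥ 1280.12

Minimum n = 1281 (rounding up)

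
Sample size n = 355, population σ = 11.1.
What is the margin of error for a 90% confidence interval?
Margin of error = 0.97

Margin of error = z* · σ/√n
= 1.645 · 11.1/√355
= 1.645 · 11.1/18.8414
= 0.97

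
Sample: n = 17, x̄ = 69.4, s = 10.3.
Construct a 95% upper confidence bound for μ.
μ ≤ 73.76

Upper bound (one-sided):
t* = 1.746 (one-sided for 95%)
Upper bound = x̄ + t* · s/√n = 69.4 + 1.746 · 10.3/√17 = 73.76

We are 95% confident that μ ≤ 73.76.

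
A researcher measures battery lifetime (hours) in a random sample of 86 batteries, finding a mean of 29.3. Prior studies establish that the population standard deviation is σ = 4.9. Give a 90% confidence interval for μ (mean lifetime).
(28.43, 30.17)

z-interval (σ known):
z* = 1.645 for 90% confidence

Margin of error = z* · σ/√n = 1.645 · 4.9/√86 = 0.87

CI: (29.3 - 0.87, 29.3 + 0.87) = (28.43, 30.17)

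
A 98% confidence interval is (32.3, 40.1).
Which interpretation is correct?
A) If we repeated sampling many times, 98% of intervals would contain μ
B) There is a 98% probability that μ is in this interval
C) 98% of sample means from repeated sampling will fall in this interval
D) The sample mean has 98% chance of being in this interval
A

A) Correct — this is the frequentist long-run coverage interpretation.
B) Wrong — μ is fixed; the randomness lives in the interval, not in μ.
C) Wrong — coverage applies to intervals containing μ, not to future x̄ values.
D) Wrong — x̄ is observed and sits in the interval by construction.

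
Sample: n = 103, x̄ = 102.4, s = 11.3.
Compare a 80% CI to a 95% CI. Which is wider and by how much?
95% CI is wider by 1.55

df = 102
80% CI: t* = 1.290, (100.96, 103.84), width = 2 · t* · s/√n = 2.87
95% CI: t* = 1.983, (100.19, 104.61), width = 2 · t* · s/√n = 4.42

The 95% CI is wider by 4.42 - 2.87 = 1.55.
Higher confidence requires a wider interval.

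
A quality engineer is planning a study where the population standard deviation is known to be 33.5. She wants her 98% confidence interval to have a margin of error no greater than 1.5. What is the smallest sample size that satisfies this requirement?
n ≥ 2699

For margin E ≤ 1.5:
n ≥ (z* · σ / E)²
n ≥ (2.326 · 33.5 / 1.5)²
n ≥ 2698.53

Minimum n = 2699 (rounding up)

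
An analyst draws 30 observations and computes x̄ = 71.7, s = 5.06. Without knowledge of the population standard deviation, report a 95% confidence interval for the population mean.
(69.81, 73.59)

t-interval (σ unknown):
df = n - 1 = 29
t* = 2.045 for 95% confidence

Margin of error = t* · s/√n = 2.045 · 5.06/√30 = 1.89

CI: (69.81, 73.59)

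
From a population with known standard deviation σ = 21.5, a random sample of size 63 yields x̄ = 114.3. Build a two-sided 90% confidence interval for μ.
(109.84, 118.76)

z-interval (σ known):
z* = 1.645 for 90% confidence

Margin of error = z* · σ/√n = 1.645 · 21.5/√63 = 4.46

CI: (114.3 - 4.46, 114.3 + 4.46) = (109.84, 118.76)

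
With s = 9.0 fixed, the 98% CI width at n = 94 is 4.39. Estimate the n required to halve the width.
n ≈ 376

CI width ∝ 1/√n
To reduce width by factor 2, need √n to grow by 2 → need 2² = 4 times as many samples.

Current: n = 94, width = 4.39
New: n = 376, width ≈ 2.17

Width reduced by factor of 4.39/2.17 = 2.02.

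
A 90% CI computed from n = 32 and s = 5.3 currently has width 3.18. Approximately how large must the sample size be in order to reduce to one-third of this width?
n ≈ 288

CI width ∝ 1/√n
To reduce width by factor 3, need √n to grow by 3 → need 3² = 9 times as many samples.

Current: n = 32, width = 3.18
New: n = 288, width ≈ 1.03

Width reduced by factor of 3.18/1.03 = 3.09.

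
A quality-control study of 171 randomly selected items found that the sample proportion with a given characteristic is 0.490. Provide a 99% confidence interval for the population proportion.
(0.392, 0.588)

Proportion CI:
SE = √(p̂(1-p̂)/n) = √(0.490 · 0.510 / 171) = 0.03823

z* = 2.576
Margin = z* · SE = 2.576 · 0.03823 = 0.0985

CI: 0.490 ± 0.0985 = (0.392, 0.588)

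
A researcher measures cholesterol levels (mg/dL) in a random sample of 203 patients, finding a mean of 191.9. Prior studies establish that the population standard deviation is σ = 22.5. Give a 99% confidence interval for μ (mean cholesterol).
(187.83, 195.97)

z-interval (σ known):
z* = 2.576 for 99% confidence

Margin of error = z* · σ/√n = 2.576 · 22.5/√203 = 4.07

CI: (191.9 - 4.07, 191.9 + 4.07) = (187.83, 195.97)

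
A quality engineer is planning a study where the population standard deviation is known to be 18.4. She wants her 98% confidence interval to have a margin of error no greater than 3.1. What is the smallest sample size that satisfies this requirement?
n ≥ 191

For margin E ≤ 3.1:
n ≥ (z* · σ / E)²
n ≥ (2.326 · 18.4 / 3.1)²
n ≥ 190.60

Minimum n = 191 (rounding up)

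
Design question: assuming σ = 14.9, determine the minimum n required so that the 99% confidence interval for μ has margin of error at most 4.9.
n ≥ 62

For margin E ≤ 4.9:
n ≥ (z* · σ / E)²
n ≥ (2.576 · 14.9 / 4.9)²
n ≥ 61.36

Minimum n = 62 (rounding up)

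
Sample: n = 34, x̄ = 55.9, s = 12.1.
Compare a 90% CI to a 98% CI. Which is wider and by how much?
98% CI is wider by 3.13

df = 33
90% CI: t* = 1.692, (52.39, 59.41), width = 2 · t* · s/√n = 7.02
98% CI: t* = 2.445, (50.83, 60.97), width = 2 · t* · s/√n = 10.15

The 98% CI is wider by 10.15 - 7.02 = 3.13.
Higher confidence requires a wider interval.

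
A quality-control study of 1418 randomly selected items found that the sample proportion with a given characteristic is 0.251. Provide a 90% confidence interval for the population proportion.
(0.232, 0.270)

Proportion CI:
SE = √(p̂(1-p̂)/n) = √(0.251 · 0.749 / 1418) = 0.01151

z* = 1.645
Margin = z* · SE = 1.645 · 0.01151 = 0.0189

CI: 0.251 ± 0.0189 = (0.232, 0.270)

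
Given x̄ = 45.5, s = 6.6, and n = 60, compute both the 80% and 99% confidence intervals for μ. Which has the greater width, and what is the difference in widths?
99% CI is wider by 2.33

df = 59
80% CI: t* = 1.296, (44.40, 46.60), width = 2 · t* · s/√n = 2.21
99% CI: t* = 2.662, (43.23, 47.77), width = 2 · t* · s/√n = 4.54

The 99% CI is wider by 4.54 - 2.21 = 2.33.
Higher confidence requires a wider interval.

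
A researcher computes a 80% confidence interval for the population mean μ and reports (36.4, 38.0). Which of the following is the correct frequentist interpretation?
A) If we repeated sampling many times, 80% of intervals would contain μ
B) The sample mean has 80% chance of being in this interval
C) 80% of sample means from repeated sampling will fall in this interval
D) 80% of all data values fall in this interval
A

A) Correct — this is the frequentist long-run coverage interpretation.
B) Wrong — x̄ is observed and sits in the interval by construction.
C) Wrong — coverage applies to intervals containing μ, not to future x̄ values.
D) Wrong — a CI is about the parameter μ, not individual data values.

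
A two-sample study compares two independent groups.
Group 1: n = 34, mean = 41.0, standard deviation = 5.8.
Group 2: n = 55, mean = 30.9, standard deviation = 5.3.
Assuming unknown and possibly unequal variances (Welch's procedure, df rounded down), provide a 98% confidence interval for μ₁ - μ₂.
(7.18, 13.02)

Difference: x̄₁ - x̄₂ = 10.10
SE = √(s₁²/n₁ + s₂²/n₂) = √(5.8²/34 + 5.3²/55) = 1.2248
df = 65.24 → 65 (Welch–Satterthwaite, rounded down)
t* = 2.385

CI: 10.10 ± 2.385 · 1.2248 = 10.10 ± 2.92 = (7.18, 13.02)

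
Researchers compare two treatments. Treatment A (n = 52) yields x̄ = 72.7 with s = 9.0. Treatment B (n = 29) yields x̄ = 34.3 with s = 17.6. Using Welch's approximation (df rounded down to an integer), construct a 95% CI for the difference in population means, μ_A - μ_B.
(31.31, 45.49)

Difference: x̄₁ - x̄₂ = 38.40
SE = √(s₁²/n₁ + s₂²/n₂) = √(9.0²/52 + 17.6²/29) = 3.4984
df = 36.34 → 36 (Welch–Satterthwaite, rounded down)
t* = 2.028

CI: 38.40 ± 2.028 · 3.4984 = 38.40 ± 7.09 = (31.31, 45.49)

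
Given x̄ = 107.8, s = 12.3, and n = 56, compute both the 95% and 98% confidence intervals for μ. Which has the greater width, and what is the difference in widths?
98% CI is wider by 1.29

df = 55
95% CI: t* = 2.004, (104.51, 111.09), width = 2 · t* · s/√n = 6.59
98% CI: t* = 2.396, (103.86, 111.74), width = 2 · t* · s/√n = 7.88

The 98% CI is wider by 7.88 - 6.59 = 1.29.
Higher confidence requires a wider interval.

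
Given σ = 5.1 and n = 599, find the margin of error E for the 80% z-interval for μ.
Margin of error = 0.27

Margin of error = z* · σ/√n
= 1.282 · 5.1/√599
= 1.282 · 5.1/24.4745
= 0.27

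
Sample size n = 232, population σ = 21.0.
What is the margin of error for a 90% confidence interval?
Margin of error = 2.27

Margin of error = z* · σ/√n
= 1.645 · 21.0/√232
= 1.645 · 21.0/15.2315
= 2.27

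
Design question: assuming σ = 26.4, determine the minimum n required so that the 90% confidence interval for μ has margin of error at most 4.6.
n ≥ 90

For margin E ≤ 4.6:
n ≥ (z* · σ / E)²
n ≥ (1.645 · 26.4 / 4.6)²
n ≥ 89.13

Minimum n = 90 (rounding up)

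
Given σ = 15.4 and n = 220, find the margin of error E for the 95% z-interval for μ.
Margin of error = 2.04

Margin of error = z* · σ/√n
= 1.960 · 15.4/√220
= 1.960 · 15.4/14.8324
= 2.04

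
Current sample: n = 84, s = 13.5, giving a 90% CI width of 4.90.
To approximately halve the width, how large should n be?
n ≈ 336

CI width ∝ 1/√n
To reduce width by factor 2, need √n to grow by 2 → need 2² = 4 times as many samples.

Current: n = 84, width = 4.90
New: n = 336, width ≈ 2.43

Width reduced by factor of 4.90/2.43 = 2.02.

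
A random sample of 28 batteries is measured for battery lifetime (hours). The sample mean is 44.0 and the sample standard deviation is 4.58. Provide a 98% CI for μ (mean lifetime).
(41.86, 46.14)

t-interval (σ unknown):
df = n - 1 = 27
t* = 2.473 for 98% confidence

Margin of error = t* · s/√n = 2.473 · 4.58/√28 = 2.14

CI: (41.86, 46.14)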